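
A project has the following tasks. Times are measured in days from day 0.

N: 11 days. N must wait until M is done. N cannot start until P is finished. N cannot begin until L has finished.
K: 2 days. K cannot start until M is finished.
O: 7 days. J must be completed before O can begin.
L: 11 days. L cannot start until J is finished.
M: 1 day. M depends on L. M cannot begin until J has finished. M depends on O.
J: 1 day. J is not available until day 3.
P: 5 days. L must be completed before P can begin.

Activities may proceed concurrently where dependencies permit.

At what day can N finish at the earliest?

31

After its own release at day 3, J can start at day 3 and finishes at day 4.
O cannot begin until J (finishes day 4). It runs from day 4 to 4 + 7 = day 11.
L cannot begin until J (finishes day 4). It runs from day 4 to 4 + 11 = day 15.
P cannot begin until L (finishes day 15). It runs from day 15 to 15 + 5 = day 20.
For M: L (finishes day 15); J (finishes day 4); O (finishes day 11). Taking the maximum gives a start of day 15, and it finishes at 15 + 1 = day 16.
N cannot start until M (finishes day 16); P (finishes day 20); L (finishes day 15). The controlling bound is day 20, so N finishes at 20 + 11 = day 31.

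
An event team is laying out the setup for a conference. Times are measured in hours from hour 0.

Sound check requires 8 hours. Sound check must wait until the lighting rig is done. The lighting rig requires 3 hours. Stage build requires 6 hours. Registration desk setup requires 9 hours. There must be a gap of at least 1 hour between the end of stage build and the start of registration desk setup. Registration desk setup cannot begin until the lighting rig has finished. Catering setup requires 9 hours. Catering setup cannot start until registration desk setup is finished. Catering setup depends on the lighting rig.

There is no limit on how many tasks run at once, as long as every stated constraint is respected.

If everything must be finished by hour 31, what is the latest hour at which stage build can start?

6

Nothing follows catering setup; the deadline of hour 31 is its only limit. It must start by 31 − 9 = hour 22.
Since catering setup (must start by hour 22) depends on it, registration desk setup must finish by hour 22. Backing off its 9-hour duration gives a latest start of hour 13.
Stage build feeds into registration desk setup (must start by hour 13, minus 1-hour gap → hour 12); so stage build must finish by hour 12 and therefore start by hour 6.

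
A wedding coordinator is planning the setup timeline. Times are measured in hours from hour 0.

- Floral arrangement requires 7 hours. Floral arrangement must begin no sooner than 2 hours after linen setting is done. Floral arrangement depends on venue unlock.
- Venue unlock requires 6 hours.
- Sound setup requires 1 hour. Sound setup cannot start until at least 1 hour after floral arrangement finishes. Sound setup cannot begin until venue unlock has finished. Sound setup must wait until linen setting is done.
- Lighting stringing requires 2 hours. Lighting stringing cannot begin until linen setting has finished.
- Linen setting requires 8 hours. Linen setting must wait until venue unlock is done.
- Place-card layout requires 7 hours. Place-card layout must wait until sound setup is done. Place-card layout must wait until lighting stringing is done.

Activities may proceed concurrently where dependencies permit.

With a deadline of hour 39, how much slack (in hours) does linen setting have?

Venue unlock can start immediately at hour 0; it finishes at hour 6.
Linen setting waits on venue unlock (finishes hour 6), so it starts at hour 6 and finishes at 6 + 8 = hour 14.

Working backward from the deadline:
Place-card layout must finish by hour 39; it takes 7 hours, so it must start by 39 − 7 = hour 32.
Sound setup has to be done before place-card layout (must start by hour 32). That means finishing by hour 32, i.e. starting by 32 − 1 = hour 31.
Floral arrangement has to be done before sound setup (must start by hour 31, minus 1-hour gap → hour 30). That means finishing by hour 30, i.e. starting by 30 − 7 = hour 23.
Lighting stringing has to be done before place-card layout (must start by hour 32). That means finishing by hour 32, i.e. starting by 32 − 2 = hour 30.
For linen setting: floral arrangement (must start by hour 23, minus 2-hour gap → hour 21); lighting stringing (must start by hour 30); sound setup (must start by hour 31). The most restrictive is hour 21; with an 8-hour duration, linen setting must start by hour 13.
So linen setting can start as early as hour 6 and as late as hour 13, giving 13 − 6 = 7 hours of slack.

7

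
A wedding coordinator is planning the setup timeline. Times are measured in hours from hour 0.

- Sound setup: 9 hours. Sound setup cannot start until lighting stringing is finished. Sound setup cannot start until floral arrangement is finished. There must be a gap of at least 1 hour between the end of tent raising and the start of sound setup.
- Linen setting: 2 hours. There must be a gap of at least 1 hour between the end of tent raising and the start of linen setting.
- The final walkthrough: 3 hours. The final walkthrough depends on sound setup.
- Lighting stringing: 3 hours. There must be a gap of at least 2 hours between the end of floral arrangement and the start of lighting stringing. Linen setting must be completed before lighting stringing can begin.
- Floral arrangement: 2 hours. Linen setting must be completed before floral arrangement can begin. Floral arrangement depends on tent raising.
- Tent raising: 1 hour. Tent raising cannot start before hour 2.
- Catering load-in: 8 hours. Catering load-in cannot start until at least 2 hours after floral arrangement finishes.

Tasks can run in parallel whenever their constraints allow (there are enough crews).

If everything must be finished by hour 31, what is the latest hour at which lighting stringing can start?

Nothing follows the final walkthrough; the deadline of hour 31 is its only limit. It must start by 31 − 3 = hour 28.
Since the final walkthrough (must start by hour 28) depends on it, sound setup must finish by hour 28. Backing off its 9-hour duration gives a latest start of hour 19.
Lighting stringing has to be done before sound setup (must start by hour 19). That means finishing by hour 19, i.e. starting by 19 − 3 = hour 16.

16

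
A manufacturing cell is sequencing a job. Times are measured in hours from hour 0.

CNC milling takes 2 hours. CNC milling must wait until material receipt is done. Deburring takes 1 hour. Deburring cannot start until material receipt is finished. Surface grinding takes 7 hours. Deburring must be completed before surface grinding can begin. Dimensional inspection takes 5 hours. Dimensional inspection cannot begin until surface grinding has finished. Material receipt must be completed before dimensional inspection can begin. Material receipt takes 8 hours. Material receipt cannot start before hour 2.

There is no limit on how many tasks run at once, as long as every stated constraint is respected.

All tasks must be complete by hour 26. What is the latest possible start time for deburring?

13

To finish by hour 26, dimensional inspection (duration 5) must start no later than hour 21.
Surface grinding must finish before dimensional inspection (must start by hour 21). With a 7-hour duration, surface grinding must start by 21 − 7 = hour 14.
Deburring feeds into surface grinding (must start by hour 14); so deburring must finish by hour 14 and therefore start by hour 13.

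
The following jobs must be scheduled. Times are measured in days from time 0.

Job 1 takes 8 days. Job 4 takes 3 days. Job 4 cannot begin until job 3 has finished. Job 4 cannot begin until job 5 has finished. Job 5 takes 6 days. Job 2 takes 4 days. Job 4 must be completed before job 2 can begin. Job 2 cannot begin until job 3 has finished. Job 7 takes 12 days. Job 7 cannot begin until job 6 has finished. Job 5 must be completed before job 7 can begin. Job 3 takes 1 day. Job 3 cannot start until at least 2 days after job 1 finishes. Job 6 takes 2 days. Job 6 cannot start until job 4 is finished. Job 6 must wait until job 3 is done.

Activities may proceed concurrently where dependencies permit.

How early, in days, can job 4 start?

Nothing blocks job 5, so it runs from day 0 to day 6.
Job 1 has no prerequisites, so it starts at day 0 and finishes at day 8.
After job 1 (finishes day 8, plus 2-day gap → day 10), job 3 can start at day 10 and finishes at day 11.
Job 4 waits on job 3 (finishes day 11); job 5 (finishes day 6). The latest of these is day 11, which is the earliest job 4 can start.

11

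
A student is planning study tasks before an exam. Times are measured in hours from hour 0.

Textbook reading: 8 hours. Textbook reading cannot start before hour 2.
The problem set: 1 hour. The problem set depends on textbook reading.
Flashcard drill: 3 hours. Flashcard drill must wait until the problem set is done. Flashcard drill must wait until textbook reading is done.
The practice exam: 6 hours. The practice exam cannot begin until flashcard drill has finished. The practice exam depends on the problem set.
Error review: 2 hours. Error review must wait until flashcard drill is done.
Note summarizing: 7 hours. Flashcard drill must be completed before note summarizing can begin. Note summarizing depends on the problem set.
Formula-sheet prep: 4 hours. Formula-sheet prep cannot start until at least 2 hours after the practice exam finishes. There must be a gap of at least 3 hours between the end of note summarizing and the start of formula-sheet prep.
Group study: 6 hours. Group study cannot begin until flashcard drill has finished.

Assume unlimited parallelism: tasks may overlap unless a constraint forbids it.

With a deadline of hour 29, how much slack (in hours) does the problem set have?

Textbook reading cannot begin until its own release at hour 2. It runs from hour 2 to 2 + 8 = hour 10.
The problem set waits on textbook reading (finishes hour 10), so it starts at hour 10 and finishes at 10 + 1 = hour 11.

Working backward from the deadline:
Nothing follows formula-sheet prep; the deadline of hour 29 is its only limit. It must start by 29 − 4 = hour 25.
The practice exam feeds into formula-sheet prep (must start by hour 25, minus 2-hour gap → hour 23); so the practice exam must finish by hour 23 and therefore start by hour 17.
To finish by hour 29, error review (duration 2) must start no later than hour 27.
Group study must finish by hour 29; it takes 6 hours, so it must start by 29 − 6 = hour 23.
Since formula-sheet prep (must start by hour 25, minus 3-hour gap → hour 22) depends on it, note summarizing must finish by hour 22. Backing off its 7-hour duration gives a latest start of hour 15.
Flashcard drill feeds the practice exam (must start by hour 17); error review (must start by hour 27); group study (must start by hour 23); note summarizing (must start by hour 15). Taking the minimum, flashcard drill must finish by hour 15 and start by 15 − 3 = hour 12.
The problem set feeds flashcard drill (must start by hour 12); the practice exam (must start by hour 17); note summarizing (must start by hour 15). Taking the minimum, the problem set must finish by hour 12 and start by 12 − 1 = hour 11.
So the problem set can start as early as hour 10 and as late as hour 11, giving 11 − 10 = 1 hour of slack.

1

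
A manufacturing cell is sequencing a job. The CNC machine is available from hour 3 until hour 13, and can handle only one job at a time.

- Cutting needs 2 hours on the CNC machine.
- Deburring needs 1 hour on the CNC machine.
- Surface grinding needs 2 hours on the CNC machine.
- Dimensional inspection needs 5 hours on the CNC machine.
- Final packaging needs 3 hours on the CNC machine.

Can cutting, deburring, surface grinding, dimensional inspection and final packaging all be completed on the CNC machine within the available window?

No

The CNC machine window is 13 − 3 = 10 hours.
Running back to back, the jobs need 2 + 1 + 2 + 5 + 3 = 13 hours on the CNC machine.
Since 13 > 10, they cannot all fit.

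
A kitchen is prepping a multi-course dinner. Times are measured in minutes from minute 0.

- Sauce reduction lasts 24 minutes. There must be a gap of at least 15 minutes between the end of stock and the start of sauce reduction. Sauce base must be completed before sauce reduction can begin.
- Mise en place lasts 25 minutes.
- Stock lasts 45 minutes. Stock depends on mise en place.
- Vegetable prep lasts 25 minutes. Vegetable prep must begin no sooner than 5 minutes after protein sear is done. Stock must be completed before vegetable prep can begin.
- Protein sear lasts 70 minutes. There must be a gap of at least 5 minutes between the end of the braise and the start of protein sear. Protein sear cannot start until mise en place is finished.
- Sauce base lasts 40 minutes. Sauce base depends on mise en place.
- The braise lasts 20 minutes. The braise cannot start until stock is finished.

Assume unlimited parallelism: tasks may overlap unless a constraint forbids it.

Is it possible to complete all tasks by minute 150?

Nothing blocks mise en place, so it runs from minute 0 to minute 25.
Sauce base waits on mise en place (finishes minute 25), so it starts at minute 25 and finishes at 25 + 40 = minute 65.
Stock waits on mise en place (finishes minute 25), so it starts at minute 25 and finishes at 25 + 45 = minute 70.
Sauce reduction has to wait for stock (finishes minute 70, plus 15-minute gap → minute 85); sauce base (finishes minute 65). The latest of these is minute 85, so sauce reduction runs minute 85 to 85 + 24 = minute 109.
The braise waits on stock (finishes minute 70), so it starts at minute 70 and finishes at 70 + 20 = minute 90.
Protein sear has to wait for the braise (finishes minute 90, plus 5-minute gap → minute 95); mise en place (finishes minute 25). The latest of these is minute 95, so protein sear runs minute 95 to 95 + 70 = minute 165.
Vegetable prep cannot start until protein sear (finishes minute 165, plus 5-minute gap → minute 170); stock (finishes minute 70). The controlling bound is minute 170, so vegetable prep finishes at 170 + 25 = minute 195.
The earliest everything can be done is minute 195, which is after the deadline of 150, so it is not possible.

No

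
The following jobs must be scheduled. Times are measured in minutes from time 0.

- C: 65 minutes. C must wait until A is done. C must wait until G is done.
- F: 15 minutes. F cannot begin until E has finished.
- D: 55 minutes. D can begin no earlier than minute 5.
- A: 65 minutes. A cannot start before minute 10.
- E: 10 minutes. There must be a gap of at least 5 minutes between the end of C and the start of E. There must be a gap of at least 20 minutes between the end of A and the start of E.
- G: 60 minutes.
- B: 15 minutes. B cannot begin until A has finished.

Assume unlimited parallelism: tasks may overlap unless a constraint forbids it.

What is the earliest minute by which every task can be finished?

Nothing blocks G, so it runs from minute 0 to minute 60.
D waits on its own release at minute 5, so it starts at minute 5 and finishes at 5 + 55 = minute 60.
After its own release at minute 10, A can start at minute 10 and finishes at minute 75.
C cannot start until A (finishes minute 75); G (finishes minute 60). The controlling bound is minute 75, so C finishes at 75 + 65 = minute 140.
E has to wait for C (finishes minute 140, plus 5-minute gap → minute 145); A (finishes minute 75, plus 20-minute gap → minute 95). The latest of these is minute 145, so E runs minute 145 to 145 + 10 = minute 155.
F waits on E (finishes minute 155), so it starts at minute 155 and finishes at 155 + 15 = minute 170.
After A (finishes minute 75), B can start at minute 75 and finishes at minute 90.
All tasks are finished once the last one completes. Finish times: A at 75, B at 90, C at 140, D at 60, E at 155, F at 170, G at 60. The latest is minute 170.

170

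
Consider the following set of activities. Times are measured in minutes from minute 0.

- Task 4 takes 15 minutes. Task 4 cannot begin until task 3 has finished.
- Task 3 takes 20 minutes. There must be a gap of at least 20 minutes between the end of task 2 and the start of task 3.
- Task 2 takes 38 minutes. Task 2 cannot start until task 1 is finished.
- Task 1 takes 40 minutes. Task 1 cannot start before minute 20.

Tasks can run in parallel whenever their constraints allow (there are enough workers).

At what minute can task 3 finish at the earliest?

Task 1 waits on its own release at minute 20, so it starts at minute 20 and finishes at 20 + 40 = minute 60.
After task 1 (finishes minute 60), task 2 can start at minute 60 and finishes at minute 98.
Task 3 waits on task 2 (finishes minute 98, plus 20-minute gap → minute 118), so it starts at minute 118 and finishes at 118 + 20 = minute 138.

138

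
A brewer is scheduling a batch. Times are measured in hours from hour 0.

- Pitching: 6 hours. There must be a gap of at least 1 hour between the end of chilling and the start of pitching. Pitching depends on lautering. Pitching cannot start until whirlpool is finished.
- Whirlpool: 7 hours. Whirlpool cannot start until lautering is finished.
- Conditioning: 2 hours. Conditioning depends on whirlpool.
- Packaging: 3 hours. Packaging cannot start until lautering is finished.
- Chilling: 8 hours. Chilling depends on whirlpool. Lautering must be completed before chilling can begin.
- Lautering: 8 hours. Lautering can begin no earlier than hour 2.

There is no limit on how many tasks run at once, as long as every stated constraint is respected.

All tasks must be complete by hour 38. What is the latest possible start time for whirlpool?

Pitching must finish by hour 38; it takes 6 hours, so it must start by 38 − 6 = hour 32.
Since pitching (must start by hour 32, minus 1-hour gap → hour 31) depends on it, chilling must finish by hour 31. Backing off its 8-hour duration gives a latest start of hour 23.
Conditioning must finish by hour 38; it takes 2 hours, so it must start by 38 − 2 = hour 36.
For whirlpool: chilling (must start by hour 23); pitching (must start by hour 32); conditioning (must start by hour 36). The most restrictive is hour 23; with a 7-hour duration, whirlpool must start by hour 16.

16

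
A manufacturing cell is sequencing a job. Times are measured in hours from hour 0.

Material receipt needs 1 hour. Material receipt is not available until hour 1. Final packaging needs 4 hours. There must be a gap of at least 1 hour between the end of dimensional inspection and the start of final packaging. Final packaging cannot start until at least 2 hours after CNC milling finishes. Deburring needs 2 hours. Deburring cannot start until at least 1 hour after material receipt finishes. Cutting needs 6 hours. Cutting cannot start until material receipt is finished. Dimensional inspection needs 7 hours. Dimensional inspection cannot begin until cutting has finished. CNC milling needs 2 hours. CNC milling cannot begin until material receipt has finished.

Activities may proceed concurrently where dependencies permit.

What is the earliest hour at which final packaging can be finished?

20

Material receipt waits on its own release at hour 1, so it starts at hour 1 and finishes at 1 + 1 = hour 2.
CNC milling cannot begin until material receipt (finishes hour 2). It runs from hour 2 to 2 + 2 = hour 4.
Cutting cannot begin until material receipt (finishes hour 2). It runs from hour 2 to 2 + 6 = hour 8.
Dimensional inspection waits on cutting (finishes hour 8), so it starts at hour 8 and finishes at 8 + 7 = hour 15.
Final packaging has to wait for dimensional inspection (finishes hour 15, plus 1-hour gap → hour 16); CNC milling (finishes hour 4, plus 2-hour gap → hour 6). The latest of these is hour 16, so final packaging runs hour 16 to 16 + 4 = hour 20.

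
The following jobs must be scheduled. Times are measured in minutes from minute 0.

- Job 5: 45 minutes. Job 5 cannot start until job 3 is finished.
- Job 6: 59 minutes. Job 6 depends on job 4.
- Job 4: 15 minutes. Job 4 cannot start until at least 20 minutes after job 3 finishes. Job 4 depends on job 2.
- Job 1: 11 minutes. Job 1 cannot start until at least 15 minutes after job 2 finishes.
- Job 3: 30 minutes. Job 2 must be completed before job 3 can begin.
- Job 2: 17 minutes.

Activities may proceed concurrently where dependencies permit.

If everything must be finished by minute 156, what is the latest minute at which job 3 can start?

To finish by minute 156, job 6 (duration 59) must start no later than minute 97.
Job 4 has to be done before job 6 (must start by minute 97). That means finishing by minute 97, i.e. starting by 97 − 15 = minute 82.
To finish by minute 156, job 5 (duration 45) must start no later than minute 111.
Job 3 has several dependents: job 4 (must start by minute 82, minus 20-minute gap → minute 62); job 5 (must start by minute 111). The earliest of those limits is minute 62, so job 3 must start by 62 − 30 = minute 32.

32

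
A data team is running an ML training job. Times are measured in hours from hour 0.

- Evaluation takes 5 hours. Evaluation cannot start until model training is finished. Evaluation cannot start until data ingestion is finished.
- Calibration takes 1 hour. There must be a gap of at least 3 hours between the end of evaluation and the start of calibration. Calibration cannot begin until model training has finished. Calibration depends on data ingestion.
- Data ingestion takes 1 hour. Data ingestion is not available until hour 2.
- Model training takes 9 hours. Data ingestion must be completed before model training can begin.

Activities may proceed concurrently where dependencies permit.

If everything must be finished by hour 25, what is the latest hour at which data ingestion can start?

6

To finish by hour 25, calibration (duration 1) must start no later than hour 24.
Evaluation must finish before calibration (must start by hour 24, minus 3-hour gap → hour 21). With a 5-hour duration, evaluation must start by 21 − 5 = hour 16.
For model training: evaluation (must start by hour 16); calibration (must start by hour 24). The most restrictive is hour 16; with a 9-hour duration, model training must start by hour 7.
Data ingestion has several dependents: model training (must start by hour 7); evaluation (must start by hour 16); calibration (must start by hour 24). The earliest of those limits is hour 7, so data ingestion must start by 7 − 1 = hour 6.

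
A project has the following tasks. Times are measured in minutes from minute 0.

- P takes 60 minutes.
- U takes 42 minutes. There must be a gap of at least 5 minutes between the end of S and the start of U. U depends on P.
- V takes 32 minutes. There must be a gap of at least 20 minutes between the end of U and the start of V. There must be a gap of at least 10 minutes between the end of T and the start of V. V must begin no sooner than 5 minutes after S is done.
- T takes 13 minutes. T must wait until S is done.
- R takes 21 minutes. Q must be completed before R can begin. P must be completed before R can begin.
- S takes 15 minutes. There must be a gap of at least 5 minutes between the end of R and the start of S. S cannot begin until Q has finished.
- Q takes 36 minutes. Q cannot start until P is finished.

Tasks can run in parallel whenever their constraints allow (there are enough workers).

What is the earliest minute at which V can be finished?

236

Nothing blocks P, so it runs from minute 0 to minute 60.
After P (finishes minute 60), Q can start at minute 60 and finishes at minute 96.
For R: Q (finishes minute 96); P (finishes minute 60). Taking the maximum gives a start of minute 96, and it finishes at 96 + 21 = minute 117.
S cannot start until R (finishes minute 117, plus 5-minute gap → minute 122); Q (finishes minute 96). The controlling bound is minute 122, so S finishes at 122 + 15 = minute 137.
U cannot start until S (finishes minute 137, plus 5-minute gap → minute 142); P (finishes minute 60). The controlling bound is minute 142, so U finishes at 142 + 42 = minute 184.
After S (finishes minute 137), T can start at minute 137 and finishes at minute 150.
V has to wait for U (finishes minute 184, plus 20-minute gap → minute 204); T (finishes minute 150, plus 10-minute gap → minute 160); S (finishes minute 137, plus 5-minute gap → minute 142). The latest of these is minute 204, so V runs minute 204 to 204 + 32 = minute 236.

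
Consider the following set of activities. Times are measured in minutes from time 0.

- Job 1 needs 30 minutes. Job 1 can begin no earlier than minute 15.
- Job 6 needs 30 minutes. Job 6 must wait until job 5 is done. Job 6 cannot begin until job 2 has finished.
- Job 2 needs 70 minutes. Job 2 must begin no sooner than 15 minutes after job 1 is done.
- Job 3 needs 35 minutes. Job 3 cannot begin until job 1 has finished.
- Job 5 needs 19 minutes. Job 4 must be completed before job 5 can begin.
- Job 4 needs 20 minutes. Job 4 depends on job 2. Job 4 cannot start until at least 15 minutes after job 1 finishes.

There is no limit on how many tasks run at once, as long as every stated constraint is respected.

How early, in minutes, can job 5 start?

150

Job 1 waits on its own release at minute 15, so it starts at minute 15 and finishes at 15 + 30 = minute 45.
Job 2 waits on job 1 (finishes minute 45, plus 15-minute gap → minute 60), so it starts at minute 60 and finishes at 60 + 70 = minute 130.
Job 4 has to wait for job 2 (finishes minute 130); job 1 (finishes minute 45, plus 15-minute gap → minute 60). The latest of these is minute 130, so job 4 runs minute 130 to 130 + 20 = minute 150.
Job 5 waits on job 4 (finishes minute 150), so the earliest it can start is minute 150.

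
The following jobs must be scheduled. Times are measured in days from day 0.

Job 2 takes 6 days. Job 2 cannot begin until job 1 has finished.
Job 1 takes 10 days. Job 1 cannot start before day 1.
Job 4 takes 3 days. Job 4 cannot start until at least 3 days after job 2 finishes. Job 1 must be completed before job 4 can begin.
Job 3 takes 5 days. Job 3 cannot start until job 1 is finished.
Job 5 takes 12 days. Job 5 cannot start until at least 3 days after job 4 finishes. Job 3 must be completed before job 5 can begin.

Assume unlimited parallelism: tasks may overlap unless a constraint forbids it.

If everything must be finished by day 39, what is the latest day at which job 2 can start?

12

Job 5 has no dependents, so it just needs to finish by day 39. Starting by 39 − 12 = day 27 achieves that.
Since job 5 (must start by day 27, minus 3-day gap → day 24) depends on it, job 4 must finish by day 24. Backing off its 3-day duration gives a latest start of day 21.
Job 2 must finish before job 4 (must start by day 21, minus 3-day gap → day 18). With a 6-day duration, job 2 must start by 18 − 6 = day 12.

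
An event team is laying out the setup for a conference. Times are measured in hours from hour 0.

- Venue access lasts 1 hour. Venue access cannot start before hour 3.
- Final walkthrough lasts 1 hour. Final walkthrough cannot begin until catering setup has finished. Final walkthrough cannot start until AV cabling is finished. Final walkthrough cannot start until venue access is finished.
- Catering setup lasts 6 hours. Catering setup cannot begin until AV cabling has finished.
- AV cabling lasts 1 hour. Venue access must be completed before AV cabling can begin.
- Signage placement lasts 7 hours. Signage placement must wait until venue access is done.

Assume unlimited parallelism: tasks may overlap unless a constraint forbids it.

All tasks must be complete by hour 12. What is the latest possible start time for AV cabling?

Final walkthrough has no dependents, so it just needs to finish by hour 12. Starting by 12 − 1 = hour 11 achieves that.
Catering setup feeds into final walkthrough (must start by hour 11); so catering setup must finish by hour 11 and therefore start by hour 5.
AV cabling must finish in time for catering setup (must start by hour 5); final walkthrough (must start by hour 11). The tightest is hour 5, so AV cabling must start by 5 − 1 = hour 4.

4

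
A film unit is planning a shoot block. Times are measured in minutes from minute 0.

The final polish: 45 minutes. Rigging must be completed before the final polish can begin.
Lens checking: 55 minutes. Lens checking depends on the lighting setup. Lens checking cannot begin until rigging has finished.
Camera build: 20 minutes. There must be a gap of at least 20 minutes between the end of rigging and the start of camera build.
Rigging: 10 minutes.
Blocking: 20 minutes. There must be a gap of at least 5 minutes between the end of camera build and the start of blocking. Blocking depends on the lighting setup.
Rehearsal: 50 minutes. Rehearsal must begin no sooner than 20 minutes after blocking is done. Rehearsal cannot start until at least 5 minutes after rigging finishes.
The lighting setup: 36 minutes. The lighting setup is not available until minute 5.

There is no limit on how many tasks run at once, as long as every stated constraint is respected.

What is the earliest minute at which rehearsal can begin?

The lighting setup waits on its own release at minute 5, so it starts at minute 5 and finishes at 5 + 36 = minute 41.
Rigging can start immediately at minute 0; it finishes at minute 10.
Camera build cannot begin until rigging (finishes minute 10, plus 20-minute gap → minute 30). It runs from minute 30 to 30 + 20 = minute 50.
Blocking has to wait for camera build (finishes minute 50, plus 5-minute gap → minute 55); the lighting setup (finishes minute 41). The latest of these is minute 55, so blocking runs minute 55 to 55 + 20 = minute 75.
Rehearsal waits on blocking (finishes minute 75, plus 20-minute gap → minute 95); rigging (finishes minute 10, plus 5-minute gap → minute 15). The latest of these is minute 95, which is the earliest rehearsal can start.

95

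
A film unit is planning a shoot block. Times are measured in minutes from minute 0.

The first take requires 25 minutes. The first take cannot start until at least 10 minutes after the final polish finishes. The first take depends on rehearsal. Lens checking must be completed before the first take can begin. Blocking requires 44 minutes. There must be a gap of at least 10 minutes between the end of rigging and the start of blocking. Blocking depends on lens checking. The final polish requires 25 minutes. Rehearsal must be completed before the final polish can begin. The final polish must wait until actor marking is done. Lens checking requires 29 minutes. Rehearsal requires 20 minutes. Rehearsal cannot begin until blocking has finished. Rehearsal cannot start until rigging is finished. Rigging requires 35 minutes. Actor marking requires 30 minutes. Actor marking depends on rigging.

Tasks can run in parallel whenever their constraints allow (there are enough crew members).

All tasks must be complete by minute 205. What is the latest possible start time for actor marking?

Nothing follows the first take; the deadline of minute 205 is its only limit. It must start by 205 − 25 = minute 180.
The final polish must finish before the first take (must start by minute 180, minus 10-minute gap → minute 170). With a 25-minute duration, the final polish must start by 170 − 25 = minute 145.
Actor marking feeds into the final polish (must start by minute 145); so actor marking must finish by minute 145 and therefore start by minute 115.

115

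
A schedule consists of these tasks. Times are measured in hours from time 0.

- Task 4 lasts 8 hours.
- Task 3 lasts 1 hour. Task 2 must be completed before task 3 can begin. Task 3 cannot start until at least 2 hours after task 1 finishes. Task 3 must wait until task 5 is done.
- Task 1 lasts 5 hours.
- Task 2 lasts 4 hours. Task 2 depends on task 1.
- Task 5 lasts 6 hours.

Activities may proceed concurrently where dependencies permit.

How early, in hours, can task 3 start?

Task 5 has no prerequisites, so it starts at hour 0 and finishes at hour 6.
Nothing blocks task 1, so it runs from hour 0 to hour 5.
Task 2 cannot begin until task 1 (finishes hour 5). It runs from hour 5 to 5 + 4 = hour 9.
Task 3 waits on task 2 (finishes hour 9); task 1 (finishes hour 5, plus 2-hour gap → hour 7); task 5 (finishes hour 6). The latest of these is hour 9, which is the earliest task 3 can start.

9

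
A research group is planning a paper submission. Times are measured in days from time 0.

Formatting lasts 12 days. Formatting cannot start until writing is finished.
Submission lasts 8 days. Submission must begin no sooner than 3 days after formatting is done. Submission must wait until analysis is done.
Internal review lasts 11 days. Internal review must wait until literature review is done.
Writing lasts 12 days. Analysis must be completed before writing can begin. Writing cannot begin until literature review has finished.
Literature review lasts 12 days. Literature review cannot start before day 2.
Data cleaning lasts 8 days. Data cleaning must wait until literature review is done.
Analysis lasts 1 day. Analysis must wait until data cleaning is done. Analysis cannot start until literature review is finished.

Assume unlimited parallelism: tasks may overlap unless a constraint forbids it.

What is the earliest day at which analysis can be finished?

23

After its own release at day 2, literature review can start at day 2 and finishes at day 14.
Data cleaning cannot begin until literature review (finishes day 14). It runs from day 14 to 14 + 8 = day 22.
Analysis needs all of data cleaning (finishes day 22); literature review (finishes day 14). That puts its earliest start at day 22; it finishes at 22 + 1 = day 23.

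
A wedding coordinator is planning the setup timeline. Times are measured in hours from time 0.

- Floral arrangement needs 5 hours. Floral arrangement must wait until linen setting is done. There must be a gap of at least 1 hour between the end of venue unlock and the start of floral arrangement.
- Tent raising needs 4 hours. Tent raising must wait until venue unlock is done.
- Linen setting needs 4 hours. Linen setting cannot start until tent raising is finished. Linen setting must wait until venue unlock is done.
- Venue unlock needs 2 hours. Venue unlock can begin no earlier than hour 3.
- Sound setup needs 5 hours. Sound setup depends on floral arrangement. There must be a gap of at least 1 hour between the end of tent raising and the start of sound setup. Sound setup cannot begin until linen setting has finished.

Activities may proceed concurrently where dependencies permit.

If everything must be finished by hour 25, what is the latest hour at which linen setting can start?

11

To finish by hour 25, sound setup (duration 5) must start no later than hour 20.
Since sound setup (must start by hour 20) depends on it, floral arrangement must finish by hour 20. Backing off its 5-hour duration gives a latest start of hour 15.
For linen setting: floral arrangement (must start by hour 15); sound setup (must start by hour 20). The most restrictive is hour 15; with a 4-hour duration, linen setting must start by hour 11.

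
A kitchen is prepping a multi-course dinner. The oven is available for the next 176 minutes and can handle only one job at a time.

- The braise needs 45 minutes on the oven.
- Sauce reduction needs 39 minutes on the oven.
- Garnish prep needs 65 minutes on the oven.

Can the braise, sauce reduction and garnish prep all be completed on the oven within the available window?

Running back to back, the jobs need 45 + 39 + 65 = 149 minutes on the oven.
Since 149 ≤ 176, they fit within the window.

Yes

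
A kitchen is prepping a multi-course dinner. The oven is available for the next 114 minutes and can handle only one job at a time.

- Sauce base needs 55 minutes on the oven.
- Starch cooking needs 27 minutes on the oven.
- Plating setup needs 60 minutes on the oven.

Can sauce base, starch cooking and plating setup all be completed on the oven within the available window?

Running back to back, the jobs need 55 + 27 + 60 = 142 minutes on the oven.
Since 142 > 114, they cannot all fit.

No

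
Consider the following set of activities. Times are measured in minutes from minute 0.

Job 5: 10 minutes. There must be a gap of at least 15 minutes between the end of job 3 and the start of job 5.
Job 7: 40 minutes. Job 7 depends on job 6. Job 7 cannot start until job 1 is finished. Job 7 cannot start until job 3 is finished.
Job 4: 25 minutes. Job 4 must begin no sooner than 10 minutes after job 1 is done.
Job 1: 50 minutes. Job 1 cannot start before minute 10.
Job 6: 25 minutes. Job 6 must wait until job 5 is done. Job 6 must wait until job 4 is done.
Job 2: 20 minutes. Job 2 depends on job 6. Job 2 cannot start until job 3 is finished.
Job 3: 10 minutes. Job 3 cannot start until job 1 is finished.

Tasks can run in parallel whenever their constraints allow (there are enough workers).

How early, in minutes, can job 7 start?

120

After its own release at minute 10, job 1 can start at minute 10 and finishes at minute 60.
After job 1 (finishes minute 60, plus 10-minute gap → minute 70), job 4 can start at minute 70 and finishes at minute 95.
Job 3 cannot begin until job 1 (finishes minute 60). It runs from minute 60 to 60 + 10 = minute 70.
Job 5 cannot begin until job 3 (finishes minute 70, plus 15-minute gap → minute 85). It runs from minute 85 to 85 + 10 = minute 95.
Job 6 cannot start until job 5 (finishes minute 95); job 4 (finishes minute 95). The controlling bound is minute 95, so job 6 finishes at 95 + 25 = minute 120.
Job 7 waits on job 6 (finishes minute 120); job 1 (finishes minute 60); job 3 (finishes minute 70). The latest of these is minute 120, which is the earliest job 7 can start.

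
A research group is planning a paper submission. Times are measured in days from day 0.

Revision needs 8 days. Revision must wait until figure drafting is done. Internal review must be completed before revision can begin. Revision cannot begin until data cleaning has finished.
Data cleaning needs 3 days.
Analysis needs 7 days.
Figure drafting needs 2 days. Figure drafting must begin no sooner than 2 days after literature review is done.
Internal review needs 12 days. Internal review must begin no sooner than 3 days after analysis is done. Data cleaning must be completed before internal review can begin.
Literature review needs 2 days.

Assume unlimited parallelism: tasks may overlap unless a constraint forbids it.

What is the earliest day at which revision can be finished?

30

Analysis can start immediately at day 0; it finishes at day 7.
Data cleaning has no prerequisites, so it starts at day 0 and finishes at day 3.
Internal review cannot start until analysis (finishes day 7, plus 3-day gap → day 10); data cleaning (finishes day 3). The controlling bound is day 10, so internal review finishes at 10 + 12 = day 22.
Nothing blocks literature review, so it runs from day 0 to day 2.
Figure drafting waits on literature review (finishes day 2, plus 2-day gap → day 4), so it starts at day 4 and finishes at 4 + 2 = day 6.
Revision cannot start until figure drafting (finishes day 6); internal review (finishes day 22); data cleaning (finishes day 3). The controlling bound is day 22, so revision finishes at 22 + 8 = day 30.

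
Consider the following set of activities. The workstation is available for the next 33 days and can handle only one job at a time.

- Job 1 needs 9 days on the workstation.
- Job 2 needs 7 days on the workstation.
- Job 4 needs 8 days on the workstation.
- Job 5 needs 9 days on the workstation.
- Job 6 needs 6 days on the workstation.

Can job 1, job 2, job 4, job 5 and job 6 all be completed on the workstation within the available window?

Running back to back, the jobs need 9 + 7 + 8 + 9 + 6 = 39 days on the workstation.
Since 39 > 33, they cannot all fit.

No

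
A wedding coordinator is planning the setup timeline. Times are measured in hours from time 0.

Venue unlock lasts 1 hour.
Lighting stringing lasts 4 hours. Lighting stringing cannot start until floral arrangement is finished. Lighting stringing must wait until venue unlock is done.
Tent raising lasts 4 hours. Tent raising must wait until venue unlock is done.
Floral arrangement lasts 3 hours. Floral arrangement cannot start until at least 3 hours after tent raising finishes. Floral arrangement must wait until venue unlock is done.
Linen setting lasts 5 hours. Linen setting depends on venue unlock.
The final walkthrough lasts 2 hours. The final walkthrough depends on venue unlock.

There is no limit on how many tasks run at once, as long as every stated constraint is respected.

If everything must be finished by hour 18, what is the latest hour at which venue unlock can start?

Lighting stringing must finish by hour 18; it takes 4 hours, so it must start by 18 − 4 = hour 14.
Floral arrangement has to be done before lighting stringing (must start by hour 14). That means finishing by hour 14, i.e. starting by 14 − 3 = hour 11.
Since floral arrangement (must start by hour 11, minus 3-hour gap → hour 8) depends on it, tent raising must finish by hour 8. Backing off its 4-hour duration gives a latest start of hour 4.
Nothing follows linen setting; the deadline of hour 18 is its only limit. It must start by 18 − 5 = hour 13.
To finish by hour 18, the final walkthrough (duration 2) must start no later than hour 16.
Venue unlock must finish in time for tent raising (must start by hour 4); linen setting (must start by hour 13); floral arrangement (must start by hour 11); lighting stringing (must start by hour 14); the final walkthrough (must start by hour 16). The tightest is hour 4, so venue unlock must start by 4 − 1 = hour 3.

3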